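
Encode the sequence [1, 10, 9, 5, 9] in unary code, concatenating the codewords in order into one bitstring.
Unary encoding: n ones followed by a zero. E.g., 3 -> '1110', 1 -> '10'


Encode each number as n ones followed by a terminating 0:
  1 -> 10 (2 bits)
  10 -> 11111111110 (11 bits)
  9 -> 1111111110 (10 bits)
  5 -> 111110 (6 bits)
  9 -> 1111111110 (10 bits)
Total length = 2 + 11 + 10 + 6 + 10 = 39 bits.

Unary([1, 10, 9, 5, 9]) = 101111111111011111111101111101111111110 (39 bits)


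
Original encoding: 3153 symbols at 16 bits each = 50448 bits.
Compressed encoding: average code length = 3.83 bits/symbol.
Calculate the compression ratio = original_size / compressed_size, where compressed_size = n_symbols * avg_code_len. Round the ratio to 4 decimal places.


original_size = n_symbols * orig_bits = 3153 * 16 = 50448 bits
compressed_size = n_symbols * avg_code_len = 3153 * 3.83 = 12075.99 bits
ratio = original_size / compressed_size = 50448 / 12075.99 = 4.1775

Compression ratio = 4.1775


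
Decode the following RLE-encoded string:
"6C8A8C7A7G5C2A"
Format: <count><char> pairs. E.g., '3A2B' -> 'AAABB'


Expanding each <count><char> pair:
  6C -> 'CCCCCC'
  8A -> 'AAAAAAAA'
  8C -> 'CCCCCCCC'
  7A -> 'AAAAAAA'
  7G -> 'GGGGGGG'
  5C -> 'CCCCC'
  2A -> 'AA'

Decoded = CCCCCCAAAAAAAACCCCCCCCAAAAAAAGGGGGGGCCCCCAA


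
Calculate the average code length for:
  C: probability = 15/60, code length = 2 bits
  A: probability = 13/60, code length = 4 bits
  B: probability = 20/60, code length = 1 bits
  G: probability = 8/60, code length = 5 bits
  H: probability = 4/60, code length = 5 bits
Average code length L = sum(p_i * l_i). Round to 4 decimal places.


Weighted contributions p_i * l_i:
  C: (15/60) * 2 = 30/60
  A: (13/60) * 4 = 52/60
  B: (20/60) * 1 = 20/60
  G: (8/60) * 5 = 40/60
  H: (4/60) * 5 = 20/60
Sum = (30 + 52 + 20 + 40 + 20)/60 = 162/60

L = 162/60 = 2.7000 bits/symbol


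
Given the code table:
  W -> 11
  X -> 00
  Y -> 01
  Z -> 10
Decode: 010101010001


Decoding:
01 -> Y
01 -> Y
01 -> Y
01 -> Y
00 -> X
01 -> Y


Result: YYYYXY


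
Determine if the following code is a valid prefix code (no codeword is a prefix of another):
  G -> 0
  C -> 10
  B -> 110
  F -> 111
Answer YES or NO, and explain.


Checking each pair (does one codeword prefix another?):
  G='0' vs C='10': no prefix
  G='0' vs B='110': no prefix
  G='0' vs F='111': no prefix
  C='10' vs G='0': no prefix
  C='10' vs B='110': no prefix
  C='10' vs F='111': no prefix
  B='110' vs G='0': no prefix
  B='110' vs C='10': no prefix
  B='110' vs F='111': no prefix
  F='111' vs G='0': no prefix
  F='111' vs C='10': no prefix
  F='111' vs B='110': no prefix
No violation found over all pairs.

YES -- this is a valid prefix code. No codeword is a prefix of any other codeword.


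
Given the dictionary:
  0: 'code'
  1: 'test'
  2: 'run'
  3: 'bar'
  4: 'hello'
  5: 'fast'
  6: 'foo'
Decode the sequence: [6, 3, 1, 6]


Look up each index in the dictionary:
  6 -> 'foo'
  3 -> 'bar'
  1 -> 'test'
  6 -> 'foo'

Decoded: "foo bar test foo"


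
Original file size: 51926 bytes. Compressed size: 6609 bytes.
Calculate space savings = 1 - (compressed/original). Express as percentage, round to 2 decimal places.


ratio = compressed/original = 6609/51926 = 0.127277
savings = 1 - ratio = 1 - 0.127277 = 0.872723
as a percentage: 0.872723 * 100 = 87.27%

Space savings = 1 - 6609/51926 = 87.27%


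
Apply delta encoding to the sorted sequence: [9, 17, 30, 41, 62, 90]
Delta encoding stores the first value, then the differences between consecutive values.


First value: 9
Deltas:
  17 - 9 = 8
  30 - 17 = 13
  41 - 30 = 11
  62 - 41 = 21
  90 - 62 = 28


Delta encoded: [9, 8, 13, 11, 21, 28]


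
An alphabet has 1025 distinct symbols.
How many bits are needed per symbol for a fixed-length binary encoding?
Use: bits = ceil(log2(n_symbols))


log2(1025) = 10.0014
Bracket: 2^10 = 1024 < 1025 <= 2^11 = 2048
So ceil(log2(1025)) = 11

bits = ceil(log2(1025)) = ceil(10.0014) = 11 bits


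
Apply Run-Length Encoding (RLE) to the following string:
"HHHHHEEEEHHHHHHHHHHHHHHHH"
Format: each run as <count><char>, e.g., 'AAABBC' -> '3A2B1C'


Scanning runs left to right:
  i=0: run of 'H' x 5 -> '5H'
  i=5: run of 'E' x 4 -> '4E'
  i=9: run of 'H' x 16 -> '16H'

RLE = 5H4E16H


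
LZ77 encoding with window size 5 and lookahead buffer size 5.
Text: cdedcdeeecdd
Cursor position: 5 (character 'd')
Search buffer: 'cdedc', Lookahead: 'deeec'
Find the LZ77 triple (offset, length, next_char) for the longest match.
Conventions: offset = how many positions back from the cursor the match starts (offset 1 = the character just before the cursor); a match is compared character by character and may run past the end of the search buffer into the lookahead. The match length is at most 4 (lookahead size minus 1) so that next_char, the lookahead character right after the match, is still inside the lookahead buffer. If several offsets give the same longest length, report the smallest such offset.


Try each offset into the search buffer:
  offset=1 (pos 4, char 'c'): match length 0
  offset=2 (pos 3, char 'd'): match length 1
  offset=3 (pos 2, char 'e'): match length 0
  offset=4 (pos 1, char 'd'): match length 2
  offset=5 (pos 0, char 'c'): match length 0
Longest match has length 2 at offset 4.
next_char = character at position 5 + 2 = 7 -> 'e'

Best match: offset=4, length=2 (matching 'de' starting at position 1)
LZ77 triple: (4, 2, 'e')


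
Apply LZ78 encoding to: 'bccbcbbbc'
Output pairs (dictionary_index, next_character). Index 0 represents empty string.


LZ78 encoding steps:
Dictionary: {0: ''}
Step 1: w='' (idx 0), next='b' -> output (0, 'b'), add 'b' as idx 1
Step 2: w='' (idx 0), next='c' -> output (0, 'c'), add 'c' as idx 2
Step 3: w='c' (idx 2), next='b' -> output (2, 'b'), add 'cb' as idx 3
Step 4: w='cb' (idx 3), next='b' -> output (3, 'b'), add 'cbb' as idx 4
Step 5: w='b' (idx 1), next='c' -> output (1, 'c'), add 'bc' as idx 5


Encoded: [(0, 'b'), (0, 'c'), (2, 'b'), (3, 'b'), (1, 'c')]


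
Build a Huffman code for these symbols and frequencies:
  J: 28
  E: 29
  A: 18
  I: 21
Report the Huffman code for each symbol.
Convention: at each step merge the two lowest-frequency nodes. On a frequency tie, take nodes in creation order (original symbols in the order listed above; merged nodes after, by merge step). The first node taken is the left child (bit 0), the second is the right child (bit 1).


Huffman tree construction:
Step 1: Merge A(18) + I(21) = 39
Step 2: Merge J(28) + E(29) = 57
Step 3: Merge (A+I)(39) + (J+E)(57) = 96
Read each symbol's code off the tree from the root (left child = 0, right child = 1).

Codes:
  J: 10 (length 2)
  E: 11 (length 2)
  A: 00 (length 2)
  I: 01 (length 2)
Average code length: 192/96 = 2.0000 bits/symbol


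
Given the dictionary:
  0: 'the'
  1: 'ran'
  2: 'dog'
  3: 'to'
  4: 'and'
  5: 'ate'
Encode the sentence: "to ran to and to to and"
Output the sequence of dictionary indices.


Look up each word in the dictionary:
  'to' -> 3
  'ran' -> 1
  'to' -> 3
  'and' -> 4
  'to' -> 3
  'to' -> 3
  'and' -> 4

Encoded: [3, 1, 3, 4, 3, 3, 4]


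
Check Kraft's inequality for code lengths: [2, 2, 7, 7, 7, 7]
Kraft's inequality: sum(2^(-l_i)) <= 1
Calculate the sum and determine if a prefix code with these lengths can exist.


Sum = 2^(-2) + 2^(-2) + 2^(-7) + 2^(-7) + 2^(-7) + 2^(-7)
    = 0.25 + 0.25 + 0.0078125 + 0.0078125 + 0.0078125 + 0.0078125
    = 68/128 = 0.53125
Since 0.53125 <= 1, Kraft's inequality IS satisfied.
A prefix code with these lengths CAN exist.

Kraft sum = 0.53125. Satisfied.


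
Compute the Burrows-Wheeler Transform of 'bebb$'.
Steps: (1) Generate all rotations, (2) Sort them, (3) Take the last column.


Rotations (sorted):
  0: $bebb -> last char: b
  1: b$beb -> last char: b
  2: bb$be -> last char: e
  3: bebb$ -> last char: $
  4: ebb$b -> last char: b


BWT = bbe$b


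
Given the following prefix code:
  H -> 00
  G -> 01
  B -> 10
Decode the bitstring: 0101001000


Decoding step by step:
Bits 01 -> G
Bits 01 -> G
Bits 00 -> H
Bits 10 -> B
Bits 00 -> H


Decoded message: GGHBH


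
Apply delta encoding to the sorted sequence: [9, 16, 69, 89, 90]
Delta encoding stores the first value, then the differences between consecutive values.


First value: 9
Deltas:
  16 - 9 = 7
  69 - 16 = 53
  89 - 69 = 20
  90 - 89 = 1


Delta encoded: [9, 7, 53, 20, 1]


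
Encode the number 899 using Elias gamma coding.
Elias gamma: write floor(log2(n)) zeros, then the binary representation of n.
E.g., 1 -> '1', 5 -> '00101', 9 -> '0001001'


num_bits = floor(log2(899)) + 1 = 10
leading_zeros = num_bits - 1 = 9
binary(899) = 1110000011

Elias gamma(899) = '000000000' + '1110000011' = 0000000001110000011 (19 bits)


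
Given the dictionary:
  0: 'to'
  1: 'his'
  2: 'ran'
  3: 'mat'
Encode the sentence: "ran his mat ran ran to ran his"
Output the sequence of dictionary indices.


Look up each word in the dictionary:
  'ran' -> 2
  'his' -> 1
  'mat' -> 3
  'ran' -> 2
  'ran' -> 2
  'to' -> 0
  'ran' -> 2
  'his' -> 1

Encoded: [2, 1, 3, 2, 2, 0, 2, 1]


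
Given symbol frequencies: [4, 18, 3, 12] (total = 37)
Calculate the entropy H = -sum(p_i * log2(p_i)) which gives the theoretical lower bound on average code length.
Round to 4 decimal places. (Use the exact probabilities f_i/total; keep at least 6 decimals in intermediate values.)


Per-symbol terms -p_i * log2(p_i) with p_i = f_i/37:
  p = 4/37 = 0.108108: log2(p) = -3.209453, -p*log2(p) = 0.346968
  p = 18/37 = 0.486486: log2(p) = -1.039528, -p*log2(p) = 0.505717
  p = 3/37 = 0.081081: log2(p) = -3.624491, -p*log2(p) = 0.293878
  p = 12/37 = 0.324324: log2(p) = -1.624491, -p*log2(p) = 0.526862
H = 0.346968 + 0.505717 + 0.293878 + 0.526862 = 1.673425

H = 1.6734 bits/symbol


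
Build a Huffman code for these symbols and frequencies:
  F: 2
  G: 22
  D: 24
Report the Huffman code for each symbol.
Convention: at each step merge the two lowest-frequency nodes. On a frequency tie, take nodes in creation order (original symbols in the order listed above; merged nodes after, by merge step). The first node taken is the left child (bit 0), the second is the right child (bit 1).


Huffman tree construction:
Step 1: Merge F(2) + G(22) = 24
Step 2: Merge D(24) + (F+G)(24) = 48
Read each symbol's code off the tree from the root (left child = 0, right child = 1).

Codes:
  F: 10 (length 2)
  G: 11 (length 2)
  D: 0 (length 1)
Average code length: 72/48 = 1.5000 bits/symbol


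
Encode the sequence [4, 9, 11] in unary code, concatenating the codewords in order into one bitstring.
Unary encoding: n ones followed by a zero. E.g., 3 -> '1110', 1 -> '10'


Encode each number as n ones followed by a terminating 0:
  4 -> 11110 (5 bits)
  9 -> 1111111110 (10 bits)
  11 -> 111111111110 (12 bits)
Total length = 5 + 10 + 12 = 27 bits.

Unary([4, 9, 11]) = 111101111111110111111111110 (27 bits)


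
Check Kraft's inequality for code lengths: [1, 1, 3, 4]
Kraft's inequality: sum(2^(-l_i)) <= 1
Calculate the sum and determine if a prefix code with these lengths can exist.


Sum = 2^(-1) + 2^(-1) + 2^(-3) + 2^(-4)
    = 0.5 + 0.5 + 0.125 + 0.0625
    = 19/16 = 1.1875
Since 1.1875 > 1, Kraft's inequality is NOT satisfied.
A prefix code with these lengths CANNOT exist.

Kraft sum = 1.1875. Not satisfied.


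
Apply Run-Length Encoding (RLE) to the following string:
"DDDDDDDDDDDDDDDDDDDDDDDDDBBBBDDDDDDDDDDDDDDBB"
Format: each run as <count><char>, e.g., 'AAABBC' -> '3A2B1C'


Scanning runs left to right:
  i=0: run of 'D' x 25 -> '25D'
  i=25: run of 'B' x 4 -> '4B'
  i=29: run of 'D' x 14 -> '14D'
  i=43: run of 'B' x 2 -> '2B'

RLE = 25D4B14D2B


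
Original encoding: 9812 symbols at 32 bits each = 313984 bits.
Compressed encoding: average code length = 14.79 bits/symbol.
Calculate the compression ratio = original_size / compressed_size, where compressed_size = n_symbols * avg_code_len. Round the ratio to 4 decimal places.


original_size = n_symbols * orig_bits = 9812 * 32 = 313984 bits
compressed_size = n_symbols * avg_code_len = 9812 * 14.79 = 145119.48 bits
ratio = original_size / compressed_size = 313984 / 145119.48 = 2.1636

Compression ratio = 2.1636


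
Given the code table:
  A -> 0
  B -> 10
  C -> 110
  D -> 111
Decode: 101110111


Decoding:
10 -> B
111 -> D
0 -> A
111 -> D


Result: BDAD


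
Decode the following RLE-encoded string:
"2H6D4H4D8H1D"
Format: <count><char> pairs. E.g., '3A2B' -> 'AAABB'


Expanding each <count><char> pair:
  2H -> 'HH'
  6D -> 'DDDDDD'
  4H -> 'HHHH'
  4D -> 'DDDD'
  8H -> 'HHHHHHHH'
  1D -> 'D'

Decoded = HHDDDDDDHHHHDDDDHHHHHHHHD


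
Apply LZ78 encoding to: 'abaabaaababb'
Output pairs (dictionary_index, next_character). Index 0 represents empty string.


LZ78 encoding steps:
Dictionary: {0: ''}
Step 1: w='' (idx 0), next='a' -> output (0, 'a'), add 'a' as idx 1
Step 2: w='' (idx 0), next='b' -> output (0, 'b'), add 'b' as idx 2
Step 3: w='a' (idx 1), next='a' -> output (1, 'a'), add 'aa' as idx 3
Step 4: w='b' (idx 2), next='a' -> output (2, 'a'), add 'ba' as idx 4
Step 5: w='aa' (idx 3), next='b' -> output (3, 'b'), add 'aab' as idx 5
Step 6: w='a' (idx 1), next='b' -> output (1, 'b'), add 'ab' as idx 6
Step 7: w='b' (idx 2), end of input -> output (2, '')


Encoded: [(0, 'a'), (0, 'b'), (1, 'a'), (2, 'a'), (3, 'b'), (1, 'b'), (2, '')]


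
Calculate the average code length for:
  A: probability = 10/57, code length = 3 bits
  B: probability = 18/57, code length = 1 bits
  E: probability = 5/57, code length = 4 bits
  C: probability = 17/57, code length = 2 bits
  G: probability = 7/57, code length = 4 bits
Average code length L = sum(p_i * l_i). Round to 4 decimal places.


Weighted contributions p_i * l_i:
  A: (10/57) * 3 = 30/57
  B: (18/57) * 1 = 18/57
  E: (5/57) * 4 = 20/57
  C: (17/57) * 2 = 34/57
  G: (7/57) * 4 = 28/57
Sum = (30 + 18 + 20 + 34 + 28)/57 = 130/57

L = 130/57 = 2.2807 bits/symbol


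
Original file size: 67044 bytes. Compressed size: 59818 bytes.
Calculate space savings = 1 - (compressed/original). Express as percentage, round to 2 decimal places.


ratio = compressed/original = 59818/67044 = 0.89222
savings = 1 - ratio = 1 - 0.89222 = 0.10778
as a percentage: 0.10778 * 100 = 10.78%

Space savings = 1 - 59818/67044 = 10.78%


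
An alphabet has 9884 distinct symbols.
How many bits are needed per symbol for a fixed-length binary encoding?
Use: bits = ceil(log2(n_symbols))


log2(9884) = 13.2709
Bracket: 2^13 = 8192 < 9884 <= 2^14 = 16384
So ceil(log2(9884)) = 14

bits = ceil(log2(9884)) = ceil(13.2709) = 14 bits


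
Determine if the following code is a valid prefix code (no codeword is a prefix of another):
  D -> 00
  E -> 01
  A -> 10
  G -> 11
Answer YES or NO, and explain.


Checking each pair (does one codeword prefix another?):
  D='00' vs E='01': no prefix
  D='00' vs A='10': no prefix
  D='00' vs G='11': no prefix
  E='01' vs D='00': no prefix
  E='01' vs A='10': no prefix
  E='01' vs G='11': no prefix
  A='10' vs D='00': no prefix
  A='10' vs E='01': no prefix
  A='10' vs G='11': no prefix
  G='11' vs D='00': no prefix
  G='11' vs E='01': no prefix
  G='11' vs A='10': no prefix
No violation found over all pairs.

YES -- this is a valid prefix code. No codeword is a prefix of any other codeword.


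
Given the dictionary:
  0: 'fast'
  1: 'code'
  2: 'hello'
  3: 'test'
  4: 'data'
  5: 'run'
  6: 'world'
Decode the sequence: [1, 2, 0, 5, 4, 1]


Look up each index in the dictionary:
  1 -> 'code'
  2 -> 'hello'
  0 -> 'fast'
  5 -> 'run'
  4 -> 'data'
  1 -> 'code'

Decoded: "code hello fast run data code"


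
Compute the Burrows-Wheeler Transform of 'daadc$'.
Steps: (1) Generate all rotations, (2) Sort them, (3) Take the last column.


Rotations (sorted):
  0: $daadc -> last char: c
  1: aadc$d -> last char: d
  2: adc$da -> last char: a
  3: c$daad -> last char: d
  4: daadc$ -> last char: $
  5: dc$daa -> last char: a


BWT = cdad$a


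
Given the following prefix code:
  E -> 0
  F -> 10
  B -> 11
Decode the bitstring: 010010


Decoding step by step:
Bits 0 -> E
Bits 10 -> F
Bits 0 -> E
Bits 10 -> F


Decoded message: EFEF


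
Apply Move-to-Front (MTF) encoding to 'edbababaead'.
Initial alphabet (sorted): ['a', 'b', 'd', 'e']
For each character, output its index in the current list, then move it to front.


MTF encoding:
'e': index 3 in ['a', 'b', 'd', 'e'] -> ['e', 'a', 'b', 'd']
'd': index 3 in ['e', 'a', 'b', 'd'] -> ['d', 'e', 'a', 'b']
'b': index 3 in ['d', 'e', 'a', 'b'] -> ['b', 'd', 'e', 'a']
'a': index 3 in ['b', 'd', 'e', 'a'] -> ['a', 'b', 'd', 'e']
'b': index 1 in ['a', 'b', 'd', 'e'] -> ['b', 'a', 'd', 'e']
'a': index 1 in ['b', 'a', 'd', 'e'] -> ['a', 'b', 'd', 'e']
'b': index 1 in ['a', 'b', 'd', 'e'] -> ['b', 'a', 'd', 'e']
'a': index 1 in ['b', 'a', 'd', 'e'] -> ['a', 'b', 'd', 'e']
'e': index 3 in ['a', 'b', 'd', 'e'] -> ['e', 'a', 'b', 'd']
'a': index 1 in ['e', 'a', 'b', 'd'] -> ['a', 'e', 'b', 'd']
'd': index 3 in ['a', 'e', 'b', 'd'] -> ['d', 'a', 'e', 'b']


Output: [3, 3, 3, 3, 1, 1, 1, 1, 3, 1, 3]


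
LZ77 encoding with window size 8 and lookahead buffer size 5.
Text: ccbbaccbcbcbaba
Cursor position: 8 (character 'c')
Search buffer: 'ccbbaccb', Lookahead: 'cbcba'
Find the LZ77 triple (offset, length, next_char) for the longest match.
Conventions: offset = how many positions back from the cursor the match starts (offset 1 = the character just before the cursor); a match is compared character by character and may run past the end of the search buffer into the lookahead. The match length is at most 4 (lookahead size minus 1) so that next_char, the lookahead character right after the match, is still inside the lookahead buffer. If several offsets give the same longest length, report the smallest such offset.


Try each offset into the search buffer:
  offset=1 (pos 7, char 'b'): match length 0
  offset=2 (pos 6, char 'c'): match length 4
  offset=3 (pos 5, char 'c'): match length 1
  offset=4 (pos 4, char 'a'): match length 0
  offset=5 (pos 3, char 'b'): match length 0
  offset=6 (pos 2, char 'b'): match length 0
  offset=7 (pos 1, char 'c'): match length 2
  offset=8 (pos 0, char 'c'): match length 1
Longest match has length 4 at offset 2.
next_char = character at position 8 + 4 = 12 -> 'a'

Best match: offset=2, length=4 (matching 'cbcb' starting at position 6)
LZ77 triple: (2, 4, 'a')


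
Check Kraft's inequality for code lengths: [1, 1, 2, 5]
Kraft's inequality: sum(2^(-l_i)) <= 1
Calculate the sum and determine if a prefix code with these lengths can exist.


Sum = 2^(-1) + 2^(-1) + 2^(-2) + 2^(-5)
    = 0.5 + 0.5 + 0.25 + 0.03125
    = 41/32 = 1.28125
Since 1.28125 > 1, Kraft's inequality is NOT satisfied.
A prefix code with these lengths CANNOT exist.

Kraft sum = 1.28125. Not satisfied.


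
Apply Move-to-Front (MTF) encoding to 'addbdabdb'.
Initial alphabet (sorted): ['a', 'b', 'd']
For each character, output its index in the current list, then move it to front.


MTF encoding:
'a': index 0 in ['a', 'b', 'd'] -> ['a', 'b', 'd']
'd': index 2 in ['a', 'b', 'd'] -> ['d', 'a', 'b']
'd': index 0 in ['d', 'a', 'b'] -> ['d', 'a', 'b']
'b': index 2 in ['d', 'a', 'b'] -> ['b', 'd', 'a']
'd': index 1 in ['b', 'd', 'a'] -> ['d', 'b', 'a']
'a': index 2 in ['d', 'b', 'a'] -> ['a', 'd', 'b']
'b': index 2 in ['a', 'd', 'b'] -> ['b', 'a', 'd']
'd': index 2 in ['b', 'a', 'd'] -> ['d', 'b', 'a']
'b': index 1 in ['d', 'b', 'a'] -> ['b', 'd', 'a']


Output: [0, 2, 0, 2, 1, 2, 2, 2, 1]


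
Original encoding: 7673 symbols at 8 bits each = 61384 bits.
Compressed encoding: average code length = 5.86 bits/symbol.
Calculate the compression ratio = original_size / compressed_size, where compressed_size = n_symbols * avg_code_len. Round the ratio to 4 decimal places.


original_size = n_symbols * orig_bits = 7673 * 8 = 61384 bits
compressed_size = n_symbols * avg_code_len = 7673 * 5.86 = 44963.78 bits
ratio = original_size / compressed_size = 61384 / 44963.78 = 1.3652

Compression ratio = 1.3652


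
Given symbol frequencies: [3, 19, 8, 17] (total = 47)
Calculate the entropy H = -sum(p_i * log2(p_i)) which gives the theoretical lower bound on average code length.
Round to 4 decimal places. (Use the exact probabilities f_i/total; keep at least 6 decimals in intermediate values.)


Per-symbol terms -p_i * log2(p_i) with p_i = f_i/47:
  p = 3/47 = 0.063830: log2(p) = -3.969626, -p*log2(p) = 0.253380
  p = 19/47 = 0.404255: log2(p) = -1.306661, -p*log2(p) = 0.528225
  p = 8/47 = 0.170213: log2(p) = -2.554589, -p*log2(p) = 0.434824
  p = 17/47 = 0.361702: log2(p) = -1.467126, -p*log2(p) = 0.530663
H = 0.253380 + 0.528225 + 0.434824 + 0.530663 = 1.747092

H = 1.7471 bits/symbol


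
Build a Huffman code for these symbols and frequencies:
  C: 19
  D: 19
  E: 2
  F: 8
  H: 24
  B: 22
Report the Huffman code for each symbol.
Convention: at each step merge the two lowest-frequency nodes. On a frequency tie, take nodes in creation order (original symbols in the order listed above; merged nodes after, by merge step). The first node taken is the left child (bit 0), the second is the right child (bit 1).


Huffman tree construction:
Step 1: Merge E(2) + F(8) = 10
Step 2: Merge (E+F)(10) + C(19) = 29
Step 3: Merge D(19) + B(22) = 41
Step 4: Merge H(24) + ((E+F)+C)(29) = 53
Step 5: Merge (D+B)(41) + (H+((E+F)+C))(53) = 94
Read each symbol's code off the tree from the root (left child = 0, right child = 1).

Codes:
  C: 111 (length 3)
  D: 00 (length 2)
  E: 1100 (length 4)
  F: 1101 (length 4)
  H: 10 (length 2)
  B: 01 (length 2)
Average code length: 227/94 = 2.4149 bits/symbol


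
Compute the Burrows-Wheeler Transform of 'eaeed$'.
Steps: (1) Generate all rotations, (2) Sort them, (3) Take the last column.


Rotations (sorted):
  0: $eaeed -> last char: d
  1: aeed$e -> last char: e
  2: d$eaee -> last char: e
  3: eaeed$ -> last char: $
  4: ed$eae -> last char: e
  5: eed$ea -> last char: a


BWT = dee$ea


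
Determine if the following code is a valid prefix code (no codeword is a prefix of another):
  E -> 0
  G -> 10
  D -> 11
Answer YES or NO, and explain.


Checking each pair (does one codeword prefix another?):
  E='0' vs G='10': no prefix
  E='0' vs D='11': no prefix
  G='10' vs E='0': no prefix
  G='10' vs D='11': no prefix
  D='11' vs E='0': no prefix
  D='11' vs G='10': no prefix
No violation found over all pairs.

YES -- this is a valid prefix code. No codeword is a prefix of any other codeword.


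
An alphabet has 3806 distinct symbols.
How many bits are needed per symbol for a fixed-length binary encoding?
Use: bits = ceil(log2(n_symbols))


log2(3806) = 11.8941
Bracket: 2^11 = 2048 < 3806 <= 2^12 = 4096
So ceil(log2(3806)) = 12

bits = ceil(log2(3806)) = ceil(11.8941) = 12 bits


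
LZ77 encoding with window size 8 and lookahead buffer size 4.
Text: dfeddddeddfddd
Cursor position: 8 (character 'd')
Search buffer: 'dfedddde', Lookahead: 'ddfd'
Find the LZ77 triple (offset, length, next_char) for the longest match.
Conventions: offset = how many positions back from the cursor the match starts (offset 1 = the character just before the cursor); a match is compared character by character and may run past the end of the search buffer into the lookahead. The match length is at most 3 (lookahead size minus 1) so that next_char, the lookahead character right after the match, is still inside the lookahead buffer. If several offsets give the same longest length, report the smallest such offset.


Try each offset into the search buffer:
  offset=1 (pos 7, char 'e'): match length 0
  offset=2 (pos 6, char 'd'): match length 1
  offset=3 (pos 5, char 'd'): match length 2
  offset=4 (pos 4, char 'd'): match length 2
  offset=5 (pos 3, char 'd'): match length 2
  offset=6 (pos 2, char 'e'): match length 0
  offset=7 (pos 1, char 'f'): match length 0
  offset=8 (pos 0, char 'd'): match length 1
Longest match has length 2, found at offsets 3, 4, 5; take the smallest, offset 3.
next_char = character at position 8 + 2 = 10 -> 'f'

Best match: offset=3, length=2 (matching 'dd' starting at position 5)
LZ77 triple: (3, 2, 'f')


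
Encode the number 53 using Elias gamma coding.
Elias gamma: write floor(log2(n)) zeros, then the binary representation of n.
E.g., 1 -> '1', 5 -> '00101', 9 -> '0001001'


num_bits = floor(log2(53)) + 1 = 6
leading_zeros = num_bits - 1 = 5
binary(53) = 110101

Elias gamma(53) = '00000' + '110101' = 00000110101 (11 bits)


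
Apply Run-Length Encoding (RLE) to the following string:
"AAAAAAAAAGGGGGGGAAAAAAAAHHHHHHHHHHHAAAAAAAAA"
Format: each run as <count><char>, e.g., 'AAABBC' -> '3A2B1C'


Scanning runs left to right:
  i=0: run of 'A' x 9 -> '9A'
  i=9: run of 'G' x 7 -> '7G'
  i=16: run of 'A' x 8 -> '8A'
  i=24: run of 'H' x 11 -> '11H'
  i=35: run of 'A' x 9 -> '9A'

RLE = 9A7G8A11H9A


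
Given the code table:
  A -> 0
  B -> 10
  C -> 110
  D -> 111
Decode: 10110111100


Decoding:
10 -> B
110 -> C
111 -> D
10 -> B
0 -> A


Result: BCDBA


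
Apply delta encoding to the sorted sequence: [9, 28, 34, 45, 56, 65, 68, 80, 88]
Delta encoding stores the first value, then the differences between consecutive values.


First value: 9
Deltas:
  28 - 9 = 19
  34 - 28 = 6
  45 - 34 = 11
  56 - 45 = 11
  65 - 56 = 9
  68 - 65 = 3
  80 - 68 = 12
  88 - 80 = 8


Delta encoded: [9, 19, 6, 11, 11, 9, 3, 12, 8]


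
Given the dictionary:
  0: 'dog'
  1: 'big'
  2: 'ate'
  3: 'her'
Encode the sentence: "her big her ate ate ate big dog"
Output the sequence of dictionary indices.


Look up each word in the dictionary:
  'her' -> 3
  'big' -> 1
  'her' -> 3
  'ate' -> 2
  'ate' -> 2
  'ate' -> 2
  'big' -> 1
  'dog' -> 0

Encoded: [3, 1, 3, 2, 2, 2, 1, 0]


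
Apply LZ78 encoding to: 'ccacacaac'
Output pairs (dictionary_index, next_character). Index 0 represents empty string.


LZ78 encoding steps:
Dictionary: {0: ''}
Step 1: w='' (idx 0), next='c' -> output (0, 'c'), add 'c' as idx 1
Step 2: w='c' (idx 1), next='a' -> output (1, 'a'), add 'ca' as idx 2
Step 3: w='ca' (idx 2), next='c' -> output (2, 'c'), add 'cac' as idx 3
Step 4: w='' (idx 0), next='a' -> output (0, 'a'), add 'a' as idx 4
Step 5: w='a' (idx 4), next='c' -> output (4, 'c'), add 'ac' as idx 5


Encoded: [(0, 'c'), (1, 'a'), (2, 'c'), (0, 'a'), (4, 'c')]


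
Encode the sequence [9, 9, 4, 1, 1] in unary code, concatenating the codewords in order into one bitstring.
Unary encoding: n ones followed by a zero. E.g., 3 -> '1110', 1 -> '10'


Encode each number as n ones followed by a terminating 0:
  9 -> 1111111110 (10 bits)
  9 -> 1111111110 (10 bits)
  4 -> 11110 (5 bits)
  1 -> 10 (2 bits)
  1 -> 10 (2 bits)
Total length = 10 + 10 + 5 + 2 + 2 = 29 bits.

Unary([9, 9, 4, 1, 1]) = 11111111101111111110111101010 (29 bits)


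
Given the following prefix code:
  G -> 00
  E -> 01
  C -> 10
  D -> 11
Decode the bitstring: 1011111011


Decoding step by step:
Bits 10 -> C
Bits 11 -> D
Bits 11 -> D
Bits 10 -> C
Bits 11 -> D


Decoded message: CDDCD


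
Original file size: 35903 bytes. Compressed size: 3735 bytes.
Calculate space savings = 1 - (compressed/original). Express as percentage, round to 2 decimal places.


ratio = compressed/original = 3735/35903 = 0.10403
savings = 1 - ratio = 1 - 0.10403 = 0.89597
as a percentage: 0.89597 * 100 = 89.6%

Space savings = 1 - 3735/35903 = 89.6%


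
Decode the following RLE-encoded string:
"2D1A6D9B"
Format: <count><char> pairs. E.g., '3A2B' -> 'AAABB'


Expanding each <count><char> pair:
  2D -> 'DD'
  1A -> 'A'
  6D -> 'DDDDDD'
  9B -> 'BBBBBBBBB'

Decoded = DDADDDDDDBBBBBBBBB


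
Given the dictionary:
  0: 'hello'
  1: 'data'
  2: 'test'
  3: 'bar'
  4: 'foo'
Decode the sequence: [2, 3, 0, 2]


Look up each index in the dictionary:
  2 -> 'test'
  3 -> 'bar'
  0 -> 'hello'
  2 -> 'test'

Decoded: "test bar hello test"


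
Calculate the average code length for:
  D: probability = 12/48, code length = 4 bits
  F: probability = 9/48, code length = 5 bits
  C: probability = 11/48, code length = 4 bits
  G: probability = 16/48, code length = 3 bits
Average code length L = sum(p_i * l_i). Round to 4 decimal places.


Weighted contributions p_i * l_i:
  D: (12/48) * 4 = 48/48
  F: (9/48) * 5 = 45/48
  C: (11/48) * 4 = 44/48
  G: (16/48) * 3 = 48/48
Sum = (48 + 45 + 44 + 48)/48 = 185/48

L = 185/48 = 3.8542 bits/symbol


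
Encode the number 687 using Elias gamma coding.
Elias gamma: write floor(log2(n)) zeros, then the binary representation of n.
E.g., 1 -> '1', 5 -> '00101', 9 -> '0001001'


num_bits = floor(log2(687)) + 1 = 10
leading_zeros = num_bits - 1 = 9
binary(687) = 1010101111

Elias gamma(687) = '000000000' + '1010101111' = 0000000001010101111 (19 bits)


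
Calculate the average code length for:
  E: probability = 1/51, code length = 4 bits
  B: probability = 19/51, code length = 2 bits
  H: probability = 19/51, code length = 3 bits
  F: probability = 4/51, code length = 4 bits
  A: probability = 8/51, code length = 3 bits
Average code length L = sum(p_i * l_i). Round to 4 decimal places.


Weighted contributions p_i * l_i:
  E: (1/51) * 4 = 4/51
  B: (19/51) * 2 = 38/51
  H: (19/51) * 3 = 57/51
  F: (4/51) * 4 = 16/51
  A: (8/51) * 3 = 24/51
Sum = (4 + 38 + 57 + 16 + 24)/51 = 139/51

L = 139/51 = 2.7255 bits/symbol


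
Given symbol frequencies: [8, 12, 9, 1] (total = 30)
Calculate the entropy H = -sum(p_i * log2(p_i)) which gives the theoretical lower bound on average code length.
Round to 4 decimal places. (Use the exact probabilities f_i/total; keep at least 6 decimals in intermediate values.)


Per-symbol terms -p_i * log2(p_i) with p_i = f_i/30:
  p = 8/30 = 0.266667: log2(p) = -1.906891, -p*log2(p) = 0.508504
  p = 12/30 = 0.400000: log2(p) = -1.321928, -p*log2(p) = 0.528771
  p = 9/30 = 0.300000: log2(p) = -1.736966, -p*log2(p) = 0.521090
  p = 1/30 = 0.033333: log2(p) = -4.906891, -p*log2(p) = 0.163563
H = 0.508504 + 0.528771 + 0.521090 + 0.163563 = 1.721928

H = 1.7219 bits/symbol


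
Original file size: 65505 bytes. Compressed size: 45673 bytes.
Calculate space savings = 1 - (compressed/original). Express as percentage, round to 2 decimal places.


ratio = compressed/original = 45673/65505 = 0.697244
savings = 1 - ratio = 1 - 0.697244 = 0.302756
as a percentage: 0.302756 * 100 = 30.28%

Space savings = 1 - 45673/65505 = 30.28%


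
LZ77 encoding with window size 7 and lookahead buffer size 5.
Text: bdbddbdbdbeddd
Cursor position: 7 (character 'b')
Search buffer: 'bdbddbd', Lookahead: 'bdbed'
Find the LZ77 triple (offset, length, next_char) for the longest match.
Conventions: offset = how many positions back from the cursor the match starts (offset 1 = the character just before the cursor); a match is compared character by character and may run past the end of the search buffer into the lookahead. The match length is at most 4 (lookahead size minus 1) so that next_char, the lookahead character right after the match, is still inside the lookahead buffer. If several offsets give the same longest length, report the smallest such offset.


Try each offset into the search buffer:
  offset=1 (pos 6, char 'd'): match length 0
  offset=2 (pos 5, char 'b'): match length 3
  offset=3 (pos 4, char 'd'): match length 0
  offset=4 (pos 3, char 'd'): match length 0
  offset=5 (pos 2, char 'b'): match length 2
  offset=6 (pos 1, char 'd'): match length 0
  offset=7 (pos 0, char 'b'): match length 3
Longest match has length 3, found at offsets 2, 7; take the smallest, offset 2.
next_char = character at position 7 + 3 = 10 -> 'e'

Best match: offset=2, length=3 (matching 'bdb' starting at position 5)
LZ77 triple: (2, 3, 'e')


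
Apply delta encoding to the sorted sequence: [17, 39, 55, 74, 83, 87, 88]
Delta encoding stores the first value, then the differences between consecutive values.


First value: 17
Deltas:
  39 - 17 = 22
  55 - 39 = 16
  74 - 55 = 19
  83 - 74 = 9
  87 - 83 = 4
  88 - 87 = 1


Delta encoded: [17, 22, 16, 19, 9, 4, 1]


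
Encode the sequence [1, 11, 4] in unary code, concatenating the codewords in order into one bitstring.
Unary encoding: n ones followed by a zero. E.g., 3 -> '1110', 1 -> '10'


Encode each number as n ones followed by a terminating 0:
  1 -> 10 (2 bits)
  11 -> 111111111110 (12 bits)
  4 -> 11110 (5 bits)
Total length = 2 + 12 + 5 = 19 bits.

Unary([1, 11, 4]) = 1011111111111011110 (19 bits)


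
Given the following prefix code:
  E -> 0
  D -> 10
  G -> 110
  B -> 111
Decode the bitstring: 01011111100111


Decoding step by step:
Bits 0 -> E
Bits 10 -> D
Bits 111 -> B
Bits 111 -> B
Bits 0 -> E
Bits 0 -> E
Bits 111 -> B


Decoded message: EDBBEEB


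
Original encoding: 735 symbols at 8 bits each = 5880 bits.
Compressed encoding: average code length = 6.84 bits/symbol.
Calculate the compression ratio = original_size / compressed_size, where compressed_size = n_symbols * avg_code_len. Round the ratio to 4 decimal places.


original_size = n_symbols * orig_bits = 735 * 8 = 5880 bits
compressed_size = n_symbols * avg_code_len = 735 * 6.84 = 5027.4 bits
ratio = original_size / compressed_size = 5880 / 5027.4 = 1.1696

Compression ratio = 1.1696


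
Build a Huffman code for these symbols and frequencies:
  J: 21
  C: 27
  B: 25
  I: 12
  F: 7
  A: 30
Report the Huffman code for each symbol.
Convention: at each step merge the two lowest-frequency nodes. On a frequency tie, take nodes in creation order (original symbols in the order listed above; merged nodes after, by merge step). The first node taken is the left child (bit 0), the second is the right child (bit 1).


Huffman tree construction:
Step 1: Merge F(7) + I(12) = 19
Step 2: Merge (F+I)(19) + J(21) = 40
Step 3: Merge B(25) + C(27) = 52
Step 4: Merge A(30) + ((F+I)+J)(40) = 70
Step 5: Merge (B+C)(52) + (A+((F+I)+J))(70) = 122
Read each symbol's code off the tree from the root (left child = 0, right child = 1).

Codes:
  J: 111 (length 3)
  C: 01 (length 2)
  B: 00 (length 2)
  I: 1101 (length 4)
  F: 1100 (length 4)
  A: 10 (length 2)
Average code length: 303/122 = 2.4836 bits/symbol


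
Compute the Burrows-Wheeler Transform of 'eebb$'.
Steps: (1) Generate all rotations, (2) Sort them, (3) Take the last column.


Rotations (sorted):
  0: $eebb -> last char: b
  1: b$eeb -> last char: b
  2: bb$ee -> last char: e
  3: ebb$e -> last char: e
  4: eebb$ -> last char: $


BWT = bbee$


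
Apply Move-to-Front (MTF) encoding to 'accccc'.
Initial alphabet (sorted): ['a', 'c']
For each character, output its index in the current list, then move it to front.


MTF encoding:
'a': index 0 in ['a', 'c'] -> ['a', 'c']
'c': index 1 in ['a', 'c'] -> ['c', 'a']
'c': index 0 in ['c', 'a'] -> ['c', 'a']
'c': index 0 in ['c', 'a'] -> ['c', 'a']
'c': index 0 in ['c', 'a'] -> ['c', 'a']
'c': index 0 in ['c', 'a'] -> ['c', 'a']


Output: [0, 1, 0, 0, 0, 0]


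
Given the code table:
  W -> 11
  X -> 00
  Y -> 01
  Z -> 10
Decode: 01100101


Decoding:
01 -> Y
10 -> Z
01 -> Y
01 -> Y


Result: YZYY


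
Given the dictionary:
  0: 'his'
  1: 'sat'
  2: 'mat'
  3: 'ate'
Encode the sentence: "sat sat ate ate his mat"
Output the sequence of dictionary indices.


Look up each word in the dictionary:
  'sat' -> 1
  'sat' -> 1
  'ate' -> 3
  'ate' -> 3
  'his' -> 0
  'mat' -> 2

Encoded: [1, 1, 3, 3, 0, 2]


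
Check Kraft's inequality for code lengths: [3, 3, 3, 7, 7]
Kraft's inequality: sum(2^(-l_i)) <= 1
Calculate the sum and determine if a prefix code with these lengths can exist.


Sum = 2^(-3) + 2^(-3) + 2^(-3) + 2^(-7) + 2^(-7)
    = 0.125 + 0.125 + 0.125 + 0.0078125 + 0.0078125
    = 50/128 = 0.390625
Since 0.390625 <= 1, Kraft's inequality IS satisfied.
A prefix code with these lengths CAN exist.

Kraft sum = 0.390625. Satisfied.


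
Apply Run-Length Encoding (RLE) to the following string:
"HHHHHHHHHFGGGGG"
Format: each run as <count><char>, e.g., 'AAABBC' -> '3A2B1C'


Scanning runs left to right:
  i=0: run of 'H' x 9 -> '9H'
  i=9: run of 'F' x 1 -> '1F'
  i=10: run of 'G' x 5 -> '5G'

RLE = 9H1F5G


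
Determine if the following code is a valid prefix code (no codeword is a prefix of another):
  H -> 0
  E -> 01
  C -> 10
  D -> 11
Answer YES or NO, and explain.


Checking each pair (does one codeword prefix another?):
  H='0' vs E='01': prefix -- VIOLATION

NO -- this is NOT a valid prefix code. H (0) is a prefix of E (01).


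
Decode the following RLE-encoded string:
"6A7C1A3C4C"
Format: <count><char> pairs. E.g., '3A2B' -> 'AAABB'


Expanding each <count><char> pair:
  6A -> 'AAAAAA'
  7C -> 'CCCCCCC'
  1A -> 'A'
  3C -> 'CCC'
  4C -> 'CCCC'

Decoded = AAAAAACCCCCCCACCCCCCC


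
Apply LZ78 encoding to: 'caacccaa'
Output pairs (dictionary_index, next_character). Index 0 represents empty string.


LZ78 encoding steps:
Dictionary: {0: ''}
Step 1: w='' (idx 0), next='c' -> output (0, 'c'), add 'c' as idx 1
Step 2: w='' (idx 0), next='a' -> output (0, 'a'), add 'a' as idx 2
Step 3: w='a' (idx 2), next='c' -> output (2, 'c'), add 'ac' as idx 3
Step 4: w='c' (idx 1), next='c' -> output (1, 'c'), add 'cc' as idx 4
Step 5: w='a' (idx 2), next='a' -> output (2, 'a'), add 'aa' as idx 5


Encoded: [(0, 'c'), (0, 'a'), (2, 'c'), (1, 'c'), (2, 'a')]


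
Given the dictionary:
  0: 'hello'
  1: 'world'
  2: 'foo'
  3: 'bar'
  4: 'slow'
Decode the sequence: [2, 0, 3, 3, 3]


Look up each index in the dictionary:
  2 -> 'foo'
  0 -> 'hello'
  3 -> 'bar'
  3 -> 'bar'
  3 -> 'bar'

Decoded: "foo hello bar bar bar"


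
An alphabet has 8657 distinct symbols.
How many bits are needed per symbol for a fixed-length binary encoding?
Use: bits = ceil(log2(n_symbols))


log2(8657) = 13.0797
Bracket: 2^13 = 8192 < 8657 <= 2^14 = 16384
So ceil(log2(8657)) = 14

bits = ceil(log2(8657)) = ceil(13.0797) = 14 bits


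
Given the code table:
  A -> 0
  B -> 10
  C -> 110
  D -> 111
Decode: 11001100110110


Decoding:
110 -> C
0 -> A
110 -> C
0 -> A
110 -> C
110 -> C


Result: CACACC


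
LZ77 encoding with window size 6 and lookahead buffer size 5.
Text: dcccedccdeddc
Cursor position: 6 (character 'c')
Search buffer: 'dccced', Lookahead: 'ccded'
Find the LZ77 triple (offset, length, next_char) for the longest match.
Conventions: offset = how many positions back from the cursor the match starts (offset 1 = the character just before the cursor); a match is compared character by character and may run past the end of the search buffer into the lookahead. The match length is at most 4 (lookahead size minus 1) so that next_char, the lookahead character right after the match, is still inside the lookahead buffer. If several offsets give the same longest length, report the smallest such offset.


Try each offset into the search buffer:
  offset=1 (pos 5, char 'd'): match length 0
  offset=2 (pos 4, char 'e'): match length 0
  offset=3 (pos 3, char 'c'): match length 1
  offset=4 (pos 2, char 'c'): match length 2
  offset=5 (pos 1, char 'c'): match length 2
  offset=6 (pos 0, char 'd'): match length 0
Longest match has length 2, found at offsets 4, 5; take the smallest, offset 4.
next_char = character at position 6 + 2 = 8 -> 'd'

Best match: offset=4, length=2 (matching 'cc' starting at position 2)
LZ77 triple: (4, 2, 'd')


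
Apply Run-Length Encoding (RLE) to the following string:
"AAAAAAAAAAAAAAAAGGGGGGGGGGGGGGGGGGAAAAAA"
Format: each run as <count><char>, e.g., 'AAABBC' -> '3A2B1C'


Scanning runs left to right:
  i=0: run of 'A' x 16 -> '16A'
  i=16: run of 'G' x 18 -> '18G'
  i=34: run of 'A' x 6 -> '6A'

RLE = 16A18G6A


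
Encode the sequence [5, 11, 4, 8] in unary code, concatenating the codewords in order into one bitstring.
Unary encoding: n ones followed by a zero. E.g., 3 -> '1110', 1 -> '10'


Encode each number as n ones followed by a terminating 0:
  5 -> 111110 (6 bits)
  11 -> 111111111110 (12 bits)
  4 -> 11110 (5 bits)
  8 -> 111111110 (9 bits)
Total length = 6 + 12 + 5 + 9 = 32 bits.

Unary([5, 11, 4, 8]) = 11111011111111111011110111111110 (32 bits)


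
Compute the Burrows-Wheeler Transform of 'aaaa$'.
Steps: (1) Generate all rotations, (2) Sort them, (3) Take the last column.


Rotations (sorted):
  0: $aaaa -> last char: a
  1: a$aaa -> last char: a
  2: aa$aa -> last char: a
  3: aaa$a -> last char: a
  4: aaaa$ -> last char: $


BWT = aaaa$
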